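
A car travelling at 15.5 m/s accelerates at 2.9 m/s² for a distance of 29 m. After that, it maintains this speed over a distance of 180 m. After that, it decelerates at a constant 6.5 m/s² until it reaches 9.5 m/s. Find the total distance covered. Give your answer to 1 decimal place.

233.5 m

Phase 1 (accelerating): v₀ = 15.5 m/s, a = 2.9 m/s².
v² = v₀² + 2aΔx = 15.5² + 2·2.9·29 = 408 → v = 20.2 m/s
t = (v − v₀)/a = (20.2 − 15.5)/2.9 = 1.62 s

Phase 2 (constant speed): v₀ = 20.2 m/s, a = 0 m/s².
Constant speed: t = d/v = 180/20.2 = 8.91 s

Phase 3 (decelerating): v₀ = 20.2 m/s, a = -6.5 m/s².
v = v₀ + at → t = (9.5 − 20.2) / -6.5 = 1.65 s
v² = v₀² + 2aΔx → Δx = (9.5² − 20.2²)/(2·-6.5) = 24.5 m
Total distance = 29.0 + 180 + 24.5 = 233 m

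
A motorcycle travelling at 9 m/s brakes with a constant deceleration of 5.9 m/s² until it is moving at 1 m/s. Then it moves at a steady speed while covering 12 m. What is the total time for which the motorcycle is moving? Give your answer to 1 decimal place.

13.4 s

Phase 1 (decelerating): v₀ = 9.00 m/s, a = -5.9 m/s².
v = v₀ + at → t = (1 − 9.00) / -5.9 = 1.36 s
v² = v₀² + 2aΔx → Δx = (1² − 9.00²)/(2·-5.9) = 6.78 m

Phase 2 (constant speed): v₀ = 1.00 m/s, a = 0 m/s².
Constant speed: t = d/v = 12/1.00 = 12.0 s
Total time = 1.36 + 12.0 = 13.4 s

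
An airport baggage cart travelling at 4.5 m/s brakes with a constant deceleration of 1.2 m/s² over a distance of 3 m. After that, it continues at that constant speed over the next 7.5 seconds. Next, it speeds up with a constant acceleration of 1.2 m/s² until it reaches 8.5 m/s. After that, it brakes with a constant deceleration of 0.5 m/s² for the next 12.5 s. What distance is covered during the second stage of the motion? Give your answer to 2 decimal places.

Phase 1 (decelerating): v₀ = 4.50 m/s, a = -1.2 m/s².
v² = v₀² + 2aΔx = 4.50² + 2·-1.2·3 = 13.1 → v = 3.61 m/s
t = (v − v₀)/a = (3.61 − 4.50)/-1.2 = 0.740 s

Phase 2 (constant speed): v₀ = 3.61 m/s, a = 0 m/s².
v = v₀ + at = 3.61 + (0)(7.5) = 3.61 m/s
Δx = v₀t + ½at² = 3.61·7.5 + 0.5·0·7.5² = 27.1 m
Distance in phase 2 = 27.1 m

27.09 m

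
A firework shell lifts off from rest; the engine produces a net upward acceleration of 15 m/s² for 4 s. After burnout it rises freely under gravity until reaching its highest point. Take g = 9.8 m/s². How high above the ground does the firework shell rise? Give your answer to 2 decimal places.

303.67 m

Phase 1 (powered ascent): v₀ = 0 m/s, a = 15 m/s².
v = v₀ + at = 0 + (15)(4) = 60.0 m/s
Δx = v₀t + ½at² = 0·4 + 0.5·15·4² = 120 m

Phase 2 (coasting upward): v₀ = 60.0 m/s, a = -9.8 m/s².
v = v₀ + at → t = (0 − 60.0) / -9.8 = 6.12 s
v² = v₀² + 2aΔx → Δx = (0² − 60.0²)/(2·-9.8) = 184 m
Maximum height = 120 + 184 = 304 m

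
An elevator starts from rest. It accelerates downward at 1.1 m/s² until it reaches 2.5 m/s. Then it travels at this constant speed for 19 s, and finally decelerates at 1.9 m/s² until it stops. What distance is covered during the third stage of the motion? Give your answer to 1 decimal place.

1.6 m

Phase 1 (accelerating): v₀ = 0 m/s, a = 1.1 m/s².
v = v₀ + at → t = (2.5 − 0) / 1.1 = 2.27 s
v² = v₀² + 2aΔx → Δx = (2.5² − 0²)/(2·1.1) = 2.84 m

Phase 2 (constant speed): v₀ = 2.50 m/s, a = 0 m/s².
v = v₀ + at = 2.50 + (0)(19) = 2.50 m/s
Δx = v₀t + ½at² = 2.50·19 + 0.5·0·19² = 47.5 m

Phase 3 (decelerating): v₀ = 2.50 m/s, a = -1.9 m/s².
v = v₀ + at → t = (0 − 2.50) / -1.9 = 1.32 s
v² = v₀² + 2aΔx → Δx = (0² − 2.50²)/(2·-1.9) = 1.64 m
Distance in phase 3 = 1.64 m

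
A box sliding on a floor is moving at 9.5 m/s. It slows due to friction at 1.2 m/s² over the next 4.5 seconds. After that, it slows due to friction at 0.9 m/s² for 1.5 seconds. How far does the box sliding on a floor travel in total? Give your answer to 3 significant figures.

Phase 1 (decelerating): v₀ = 9.50 m/s, a = -1.2 m/s².
v = v₀ + at = 9.50 + (-1.2)(4.5) = 4.10 m/s
Δx = v₀t + ½at² = 9.50·4.5 + 0.5·-1.2·4.5² = 30.6 m

Phase 2 (decelerating): v₀ = 4.10 m/s, a = -0.9 m/s².
v = v₀ + at = 4.10 + (-0.9)(1.5) = 2.75 m/s
Δx = v₀t + ½at² = 4.10·1.5 + 0.5·-0.9·1.5² = 5.14 m
Total distance = 30.6 + 5.14 = 35.7 m

35.7 m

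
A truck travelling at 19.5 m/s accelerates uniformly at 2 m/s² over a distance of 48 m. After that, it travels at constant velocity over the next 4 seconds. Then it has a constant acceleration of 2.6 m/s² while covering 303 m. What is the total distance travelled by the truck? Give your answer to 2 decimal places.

446.69 m

Phase 1 (accelerating): v₀ = 19.5 m/s, a = 2 m/s².
v² = v₀² + 2aΔx = 19.5² + 2·2·48 = 572 → v = 23.9 m/s
t = (v − v₀)/a = (23.9 − 19.5)/2 = 2.21 s

Phase 2 (constant speed): v₀ = 23.9 m/s, a = 0 m/s².
v = v₀ + at = 23.9 + (0)(4) = 23.9 m/s
Δx = v₀t + ½at² = 23.9·4 + 0.5·0·4² = 95.7 m

Phase 3 (accelerating): v₀ = 23.9 m/s, a = 2.6 m/s².
v² = v₀² + 2aΔx = 23.9² + 2·2.6·303 = 2150 → v = 46.3 m/s
t = (v − v₀)/a = (46.3 − 23.9)/2.6 = 8.62 s
Total distance = 48.0 + 95.7 + 303 = 447 m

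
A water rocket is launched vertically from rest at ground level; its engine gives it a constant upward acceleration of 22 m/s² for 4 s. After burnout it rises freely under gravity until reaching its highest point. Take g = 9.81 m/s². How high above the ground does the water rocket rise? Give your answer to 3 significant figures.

Phase 1 (powered ascent): v₀ = 0 m/s, a = 22 m/s².
v = v₀ + at = 0 + (22)(4) = 88.0 m/s
Δx = v₀t + ½at² = 0·4 + 0.5·22·4² = 176 m

Phase 2 (coasting upward): v₀ = 88.0 m/s, a = -9.81 m/s².
v = v₀ + at → t = (0 − 88.0) / -9.81 = 8.97 s
v² = v₀² + 2aΔx → Δx = (0² − 88.0²)/(2·-9.81) = 395 m
Maximum height = 176 + 395 = 571 m

571 m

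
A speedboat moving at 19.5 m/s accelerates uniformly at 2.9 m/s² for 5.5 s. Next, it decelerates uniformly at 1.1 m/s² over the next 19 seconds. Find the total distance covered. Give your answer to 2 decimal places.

Phase 1 (accelerating): v₀ = 19.5 m/s, a = 2.9 m/s².
v = v₀ + at = 19.5 + (2.9)(5.5) = 35.5 m/s
Δx = v₀t + ½at² = 19.5·5.5 + 0.5·2.9·5.5² = 151 m

Phase 2 (decelerating): v₀ = 35.5 m/s, a = -1.1 m/s².
v = v₀ + at = 35.5 + (-1.1)(19) = 14.6 m/s
Δx = v₀t + ½at² = 35.5·19 + 0.5·-1.1·19² = 475 m
Total distance = 151 + 475 = 626 m

626.11 m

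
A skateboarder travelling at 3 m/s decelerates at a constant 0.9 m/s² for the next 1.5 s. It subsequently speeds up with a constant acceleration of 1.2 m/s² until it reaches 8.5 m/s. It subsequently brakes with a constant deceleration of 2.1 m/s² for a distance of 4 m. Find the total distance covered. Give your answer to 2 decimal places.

36.46 m

Phase 1 (decelerating): v₀ = 3.00 m/s, a = -0.9 m/s².
v = v₀ + at = 3.00 + (-0.9)(1.5) = 1.65 m/s
Δx = v₀t + ½at² = 3.00·1.5 + 0.5·-0.9·1.5² = 3.49 m

Phase 2 (accelerating): v₀ = 1.65 m/s, a = 1.2 m/s².
v = v₀ + at → t = (8.5 − 1.65) / 1.2 = 5.71 s
v² = v₀² + 2aΔx → Δx = (8.5² − 1.65²)/(2·1.2) = 29.0 m

Phase 3 (decelerating): v₀ = 8.50 m/s, a = -2.1 m/s².
v² = v₀² + 2aΔx = 8.50² + 2·-2.1·4 = 55.5 → v = 7.45 m/s
t = (v − v₀)/a = (7.45 − 8.50)/-2.1 = 0.502 s
Total distance = 3.49 + 29.0 + 4.00 = 36.5 m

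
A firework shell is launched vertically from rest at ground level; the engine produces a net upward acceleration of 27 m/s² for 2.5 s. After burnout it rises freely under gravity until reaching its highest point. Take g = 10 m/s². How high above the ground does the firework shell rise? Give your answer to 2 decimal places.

Phase 1 (powered ascent): v₀ = 0 m/s, a = 27 m/s².
v = v₀ + at = 0 + (27)(2.5) = 67.5 m/s
Δx = v₀t + ½at² = 0·2.5 + 0.5·27·2.5² = 84.4 m

Phase 2 (coasting upward): v₀ = 67.5 m/s, a = -10 m/s².
v = v₀ + at → t = (0 − 67.5) / -10 = 6.75 s
v² = v₀² + 2aΔx → Δx = (0² − 67.5²)/(2·-10) = 228 m
Maximum height = 84.4 + 228 = 312 m

312.19 m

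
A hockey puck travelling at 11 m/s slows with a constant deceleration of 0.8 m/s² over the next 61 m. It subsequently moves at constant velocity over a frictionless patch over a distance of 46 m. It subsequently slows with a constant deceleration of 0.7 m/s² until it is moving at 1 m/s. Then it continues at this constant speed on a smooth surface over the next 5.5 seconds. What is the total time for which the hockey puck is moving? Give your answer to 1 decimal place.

28.2 s

Phase 1 (decelerating): v₀ = 11.0 m/s, a = -0.8 m/s².
v² = v₀² + 2aΔx = 11.0² + 2·-0.8·61 = 23.4 → v = 4.84 m/s
t = (v − v₀)/a = (4.84 − 11.0)/-0.8 = 7.70 s

Phase 2 (constant speed): v₀ = 4.84 m/s, a = 0 m/s².
Constant speed: t = d/v = 46/4.84 = 9.51 s

Phase 3 (decelerating): v₀ = 4.84 m/s, a = -0.7 m/s².
v = v₀ + at → t = (1 − 4.84) / -0.7 = 5.48 s
v² = v₀² + 2aΔx → Δx = (1² − 4.84²)/(2·-0.7) = 16.0 m

Phase 4 (constant speed): v₀ = 1.00 m/s, a = 0 m/s².
v = v₀ + at = 1.00 + (0)(5.5) = 1.00 m/s
Δx = v₀t + ½at² = 1.00·5.5 + 0.5·0·5.5² = 5.50 m
Total time = 7.70 + 9.51 + 5.48 + 5.50 = 28.2 s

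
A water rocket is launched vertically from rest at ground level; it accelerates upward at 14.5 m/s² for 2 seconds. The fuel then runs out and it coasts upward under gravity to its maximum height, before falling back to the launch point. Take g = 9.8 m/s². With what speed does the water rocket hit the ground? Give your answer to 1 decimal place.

37.5 m/s

Phase 1 (powered ascent): v₀ = 0 m/s, a = 14.5 m/s².
v = v₀ + at = 0 + (14.5)(2) = 29.0 m/s
Δx = v₀t + ½at² = 0·2 + 0.5·14.5·2² = 29.0 m

Phase 2 (coasting upward): v₀ = 29.0 m/s, a = -9.8 m/s².
v = v₀ + at → t = (0 − 29.0) / -9.8 = 2.96 s
v² = v₀² + 2aΔx → Δx = (0² − 29.0²)/(2·-9.8) = 42.9 m

Phase 3 (free fall): v₀ = 0 m/s, a = -9.8 m/s².
Falls 71.9 m from rest: t = √(2·71.9/9.8) = 3.83 s; v = g·t = 37.5 m/s.
Impact speed = 37.5 m/s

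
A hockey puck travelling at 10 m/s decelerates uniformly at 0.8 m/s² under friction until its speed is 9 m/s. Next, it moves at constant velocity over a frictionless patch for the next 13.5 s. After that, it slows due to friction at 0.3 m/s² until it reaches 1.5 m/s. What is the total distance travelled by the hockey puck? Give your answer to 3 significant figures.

Phase 1 (decelerating): v₀ = 10.0 m/s, a = -0.8 m/s².
v = v₀ + at → t = (9 − 10.0) / -0.8 = 1.25 s
v² = v₀² + 2aΔx → Δx = (9² − 10.0²)/(2·-0.8) = 11.9 m

Phase 2 (constant speed): v₀ = 9.00 m/s, a = 0 m/s².
v = v₀ + at = 9.00 + (0)(13.5) = 9.00 m/s
Δx = v₀t + ½at² = 9.00·13.5 + 0.5·0·13.5² = 122 m

Phase 3 (decelerating): v₀ = 9.00 m/s, a = -0.3 m/s².
v = v₀ + at → t = (1.5 − 9.00) / -0.3 = 25.0 s
v² = v₀² + 2aΔx → Δx = (1.5² − 9.00²)/(2·-0.3) = 131 m
Total distance = 11.9 + 122 + 131 = 265 m

265 m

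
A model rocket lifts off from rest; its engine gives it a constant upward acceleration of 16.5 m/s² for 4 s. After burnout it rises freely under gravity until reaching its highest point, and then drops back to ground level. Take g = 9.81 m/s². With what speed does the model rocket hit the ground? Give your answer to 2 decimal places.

Phase 1 (powered ascent): v₀ = 0 m/s, a = 16.5 m/s².
v = v₀ + at = 0 + (16.5)(4) = 66.0 m/s
Δx = v₀t + ½at² = 0·4 + 0.5·16.5·4² = 132 m

Phase 2 (coasting upward): v₀ = 66.0 m/s, a = -9.81 m/s².
v = v₀ + at → t = (0 − 66.0) / -9.81 = 6.73 s
v² = v₀² + 2aΔx → Δx = (0² − 66.0²)/(2·-9.81) = 222 m

Phase 3 (free fall): v₀ = 0 m/s, a = -9.81 m/s².
Falls 354 m from rest: t = √(2·354/9.81) = 8.50 s; v = g·t = 83.3 m/s.
Impact speed = 83.3 m/s

83.34 m/s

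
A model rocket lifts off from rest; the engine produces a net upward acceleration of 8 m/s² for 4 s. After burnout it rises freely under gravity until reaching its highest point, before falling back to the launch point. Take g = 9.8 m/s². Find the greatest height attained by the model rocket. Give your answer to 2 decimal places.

Phase 1 (powered ascent): v₀ = 0 m/s, a = 8 m/s².
v = v₀ + at = 0 + (8)(4) = 32.0 m/s
Δx = v₀t + ½at² = 0·4 + 0.5·8·4² = 64.0 m

Phase 2 (coasting upward): v₀ = 32.0 m/s, a = -9.8 m/s².
v = v₀ + at → t = (0 − 32.0) / -9.8 = 3.27 s
v² = v₀² + 2aΔx → Δx = (0² − 32.0²)/(2·-9.8) = 52.2 m
Maximum height = 64.0 + 52.2 = 116 m

116.24 m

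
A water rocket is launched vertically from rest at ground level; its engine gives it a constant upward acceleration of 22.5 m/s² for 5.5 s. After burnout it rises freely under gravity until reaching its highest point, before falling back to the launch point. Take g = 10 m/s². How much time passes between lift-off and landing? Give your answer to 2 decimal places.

32.75 s

Phase 1 (powered ascent): v₀ = 0 m/s, a = 22.5 m/s².
v = v₀ + at = 0 + (22.5)(5.5) = 124 m/s
Δx = v₀t + ½at² = 0·5.5 + 0.5·22.5·5.5² = 340 m

Phase 2 (coasting upward): v₀ = 124 m/s, a = -10 m/s².
v = v₀ + at → t = (0 − 124) / -10 = 12.4 s
v² = v₀² + 2aΔx → Δx = (0² − 124²)/(2·-10) = 766 m

Phase 3 (free fall): v₀ = 0 m/s, a = -10 m/s².
Falls 1110 m from rest: t = √(2·1110/10) = 14.9 s; v = g·t = 149 m/s.
Total time = 5.50 + 12.4 + 14.9 = 32.7 s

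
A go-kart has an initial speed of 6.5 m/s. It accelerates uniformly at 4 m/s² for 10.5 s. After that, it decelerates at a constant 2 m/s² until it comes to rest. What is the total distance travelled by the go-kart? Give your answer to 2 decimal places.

Phase 1 (accelerating): v₀ = 6.50 m/s, a = 4 m/s².
v = v₀ + at = 6.50 + (4)(10.5) = 48.5 m/s
Δx = v₀t + ½at² = 6.50·10.5 + 0.5·4·10.5² = 289 m

Phase 2 (decelerating): v₀ = 48.5 m/s, a = -2 m/s².
v = v₀ + at → t = (0 − 48.5) / -2 = 24.2 s
v² = v₀² + 2aΔx → Δx = (0² − 48.5²)/(2·-2) = 588 m
Total distance = 289 + 588 = 877 m

876.81 m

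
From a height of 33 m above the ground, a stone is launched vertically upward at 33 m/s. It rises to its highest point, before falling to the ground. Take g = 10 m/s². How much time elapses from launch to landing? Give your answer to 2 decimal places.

Phase 1 (rising): v₀ = 33.0 m/s, a = -10 m/s².
v = v₀ + at → t = (0 − 33.0) / -10 = 3.30 s
v² = v₀² + 2aΔx → Δx = (0² − 33.0²)/(2·-10) = 54.5 m

Phase 2 (falling): v₀ = 0 m/s, a = -10 m/s².
Falls 87.5 m from rest: t = √(2·87.5/10) = 4.18 s; v = g·t = 41.8 m/s.
Total time = 3.30 + 4.18 = 7.48 s

7.48 s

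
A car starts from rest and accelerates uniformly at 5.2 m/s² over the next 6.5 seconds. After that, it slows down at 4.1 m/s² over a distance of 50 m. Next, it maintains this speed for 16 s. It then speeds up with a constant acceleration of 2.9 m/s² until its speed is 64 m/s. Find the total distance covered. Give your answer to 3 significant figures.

1170 m

Phase 1 (accelerating): v₀ = 0 m/s, a = 5.2 m/s².
v = v₀ + at = 0 + (5.2)(6.5) = 33.8 m/s
Δx = v₀t + ½at² = 0·6.5 + 0.5·5.2·6.5² = 110 m

Phase 2 (decelerating): v₀ = 33.8 m/s, a = -4.1 m/s².
v² = v₀² + 2aΔx = 33.8² + 2·-4.1·50 = 732 → v = 27.1 m/s
t = (v − v₀)/a = (27.1 − 33.8)/-4.1 = 1.64 s

Phase 3 (constant speed): v₀ = 27.1 m/s, a = 0 m/s².
v = v₀ + at = 27.1 + (0)(16) = 27.1 m/s
Δx = v₀t + ½at² = 27.1·16 + 0.5·0·16² = 433 m

Phase 4 (accelerating): v₀ = 27.1 m/s, a = 2.9 m/s².
v = v₀ + at → t = (64 − 27.1) / 2.9 = 12.7 s
v² = v₀² + 2aΔx → Δx = (64² − 27.1²)/(2·2.9) = 580 m
Total distance = 110 + 50.0 + 433 + 580 = 1170 m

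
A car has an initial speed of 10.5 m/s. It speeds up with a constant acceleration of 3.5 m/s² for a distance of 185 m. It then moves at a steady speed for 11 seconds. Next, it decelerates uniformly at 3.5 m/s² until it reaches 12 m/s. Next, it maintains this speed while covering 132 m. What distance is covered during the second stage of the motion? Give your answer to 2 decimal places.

Phase 1 (accelerating): v₀ = 10.5 m/s, a = 3.5 m/s².
v² = v₀² + 2aΔx = 10.5² + 2·3.5·185 = 1410 → v = 37.5 m/s
t = (v − v₀)/a = (37.5 − 10.5)/3.5 = 7.71 s

Phase 2 (constant speed): v₀ = 37.5 m/s, a = 0 m/s².
v = v₀ + at = 37.5 + (0)(11) = 37.5 m/s
Δx = v₀t + ½at² = 37.5·11 + 0.5·0·11² = 412 m
Distance in phase 2 = 412 m

412.35 m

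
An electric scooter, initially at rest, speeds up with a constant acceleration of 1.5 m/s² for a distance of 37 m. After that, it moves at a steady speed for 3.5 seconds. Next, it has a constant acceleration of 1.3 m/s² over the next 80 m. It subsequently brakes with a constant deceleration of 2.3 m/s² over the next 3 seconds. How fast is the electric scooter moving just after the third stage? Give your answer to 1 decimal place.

Phase 1 (accelerating): v₀ = 0 m/s, a = 1.5 m/s².
v² = v₀² + 2aΔx = 0² + 2·1.5·37 = 111 → v = 10.5 m/s
t = (v − v₀)/a = (10.5 − 0)/1.5 = 7.02 s

Phase 2 (constant speed): v₀ = 10.5 m/s, a = 0 m/s².
v = v₀ + at = 10.5 + (0)(3.5) = 10.5 m/s
Δx = v₀t + ½at² = 10.5·3.5 + 0.5·0·3.5² = 36.9 m

Phase 3 (accelerating): v₀ = 10.5 m/s, a = 1.3 m/s².
v² = v₀² + 2aΔx = 10.5² + 2·1.3·80 = 319 → v = 17.9 m/s
t = (v − v₀)/a = (17.9 − 10.5)/1.3 = 5.63 s
Speed at end of phase 3 = 17.9 m/s

17.9 m/s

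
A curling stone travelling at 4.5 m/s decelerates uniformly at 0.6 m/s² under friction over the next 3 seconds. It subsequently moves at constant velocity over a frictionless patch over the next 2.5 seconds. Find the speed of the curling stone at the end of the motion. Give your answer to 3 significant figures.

Phase 1 (decelerating): v₀ = 4.50 m/s, a = -0.6 m/s².
v = v₀ + at = 4.50 + (-0.6)(3) = 2.70 m/s
Δx = v₀t + ½at² = 4.50·3 + 0.5·-0.6·3² = 10.8 m

Phase 2 (constant speed): v₀ = 2.70 m/s, a = 0 m/s².
v = v₀ + at = 2.70 + (0)(2.5) = 2.70 m/s
Δx = v₀t + ½at² = 2.70·2.5 + 0.5·0·2.5² = 6.75 m
Final speed = 2.70 m/s

2.70 m/s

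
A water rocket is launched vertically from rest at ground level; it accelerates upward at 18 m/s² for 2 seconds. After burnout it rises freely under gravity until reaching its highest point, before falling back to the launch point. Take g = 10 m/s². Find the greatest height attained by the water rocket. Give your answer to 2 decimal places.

100.80 m

Phase 1 (powered ascent): v₀ = 0 m/s, a = 18 m/s².
v = v₀ + at = 0 + (18)(2) = 36.0 m/s
Δx = v₀t + ½at² = 0·2 + 0.5·18·2² = 36.0 m

Phase 2 (coasting upward): v₀ = 36.0 m/s, a = -10 m/s².
v = v₀ + at → t = (0 − 36.0) / -10 = 3.60 s
v² = v₀² + 2aΔx → Δx = (0² − 36.0²)/(2·-10) = 64.8 m
Maximum height = 36.0 + 64.8 = 101 m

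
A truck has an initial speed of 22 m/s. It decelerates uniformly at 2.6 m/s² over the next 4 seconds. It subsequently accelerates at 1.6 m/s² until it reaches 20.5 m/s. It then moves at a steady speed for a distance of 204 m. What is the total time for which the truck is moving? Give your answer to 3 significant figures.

19.5 s

Phase 1 (decelerating): v₀ = 22.0 m/s, a = -2.6 m/s².
v = v₀ + at = 22.0 + (-2.6)(4) = 11.6 m/s
Δx = v₀t + ½at² = 22.0·4 + 0.5·-2.6·4² = 67.2 m

Phase 2 (accelerating): v₀ = 11.6 m/s, a = 1.6 m/s².
v = v₀ + at → t = (20.5 − 11.6) / 1.6 = 5.56 s
v² = v₀² + 2aΔx → Δx = (20.5² − 11.6²)/(2·1.6) = 89.3 m

Phase 3 (constant speed): v₀ = 20.5 m/s, a = 0 m/s².
Constant speed: t = d/v = 204/20.5 = 9.95 s
Total time = 4.00 + 5.56 + 9.95 = 19.5 s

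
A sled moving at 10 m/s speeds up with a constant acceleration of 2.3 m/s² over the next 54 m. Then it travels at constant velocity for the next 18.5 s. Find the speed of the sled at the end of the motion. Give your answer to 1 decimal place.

18.7 m/s

Phase 1 (accelerating): v₀ = 10.0 m/s, a = 2.3 m/s².
v² = v₀² + 2aΔx = 10.0² + 2·2.3·54 = 348 → v = 18.7 m/s
t = (v − v₀)/a = (18.7 − 10.0)/2.3 = 3.77 s

Phase 2 (constant speed): v₀ = 18.7 m/s, a = 0 m/s².
v = v₀ + at = 18.7 + (0)(18.5) = 18.7 m/s
Δx = v₀t + ½at² = 18.7·18.5 + 0.5·0·18.5² = 345 m
Final speed = 18.7 m/s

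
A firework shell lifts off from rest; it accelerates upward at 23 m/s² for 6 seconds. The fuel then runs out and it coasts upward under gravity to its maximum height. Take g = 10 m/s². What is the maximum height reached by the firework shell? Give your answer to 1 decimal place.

1366.2 m

Phase 1 (powered ascent): v₀ = 0 m/s, a = 23 m/s².
v = v₀ + at = 0 + (23)(6) = 138 m/s
Δx = v₀t + ½at² = 0·6 + 0.5·23·6² = 414 m

Phase 2 (coasting upward): v₀ = 138 m/s, a = -10 m/s².
v = v₀ + at → t = (0 − 138) / -10 = 13.8 s
v² = v₀² + 2aΔx → Δx = (0² − 138²)/(2·-10) = 952 m
Maximum height = 414 + 952 = 1370 m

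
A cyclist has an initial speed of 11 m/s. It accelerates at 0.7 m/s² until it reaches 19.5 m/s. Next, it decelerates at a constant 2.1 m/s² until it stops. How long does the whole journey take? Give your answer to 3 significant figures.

Phase 1 (accelerating): v₀ = 11.0 m/s, a = 0.7 m/s².
v = v₀ + at → t = (19.5 − 11.0) / 0.7 = 12.1 s
v² = v₀² + 2aΔx → Δx = (19.5² − 11.0²)/(2·0.7) = 185 m

Phase 2 (decelerating): v₀ = 19.5 m/s, a = -2.1 m/s².
v = v₀ + at → t = (0 − 19.5) / -2.1 = 9.29 s
v² = v₀² + 2aΔx → Δx = (0² − 19.5²)/(2·-2.1) = 90.5 m
Total time = 12.1 + 9.29 = 21.4 s

21.4 s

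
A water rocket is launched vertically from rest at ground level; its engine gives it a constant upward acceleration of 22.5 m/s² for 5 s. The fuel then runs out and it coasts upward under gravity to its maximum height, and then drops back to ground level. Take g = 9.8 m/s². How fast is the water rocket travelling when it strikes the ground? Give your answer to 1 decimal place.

Phase 1 (powered ascent): v₀ = 0 m/s, a = 22.5 m/s².
v = v₀ + at = 0 + (22.5)(5) = 112 m/s
Δx = v₀t + ½at² = 0·5 + 0.5·22.5·5² = 281 m

Phase 2 (coasting upward): v₀ = 112 m/s, a = -9.8 m/s².
v = v₀ + at → t = (0 − 112) / -9.8 = 11.5 s
v² = v₀² + 2aΔx → Δx = (0² − 112²)/(2·-9.8) = 646 m

Phase 3 (free fall): v₀ = 0 m/s, a = -9.8 m/s².
Falls 927 m from rest: t = √(2·927/9.8) = 13.8 s; v = g·t = 135 m/s.
Impact speed = 135 m/s

134.8 m/s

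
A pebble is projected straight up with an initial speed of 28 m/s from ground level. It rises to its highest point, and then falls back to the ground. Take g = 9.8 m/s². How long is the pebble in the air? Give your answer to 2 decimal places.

Phase 1 (rising): v₀ = 28.0 m/s, a = -9.8 m/s².
v = v₀ + at → t = (0 − 28.0) / -9.8 = 2.86 s
v² = v₀² + 2aΔx → Δx = (0² − 28.0²)/(2·-9.8) = 40.0 m

Phase 2 (falling): v₀ = 0 m/s, a = -9.8 m/s².
Falls 40.0 m from rest: t = √(2·40.0/9.8) = 2.86 s; v = g·t = 28.0 m/s.
Total time = 2.86 + 2.86 = 5.71 s

5.71 s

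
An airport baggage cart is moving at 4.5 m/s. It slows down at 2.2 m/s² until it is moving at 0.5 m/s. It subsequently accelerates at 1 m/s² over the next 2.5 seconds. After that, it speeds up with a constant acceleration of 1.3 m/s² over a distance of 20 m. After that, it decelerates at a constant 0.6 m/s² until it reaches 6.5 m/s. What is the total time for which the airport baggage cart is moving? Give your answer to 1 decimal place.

10.2 s

Phase 1 (decelerating): v₀ = 4.50 m/s, a = -2.2 m/s².
v = v₀ + at → t = (0.5 − 4.50) / -2.2 = 1.82 s
v² = v₀² + 2aΔx → Δx = (0.5² − 4.50²)/(2·-2.2) = 4.55 m

Phase 2 (accelerating): v₀ = 0.500 m/s, a = 1 m/s².
v = v₀ + at = 0.500 + (1)(2.5) = 3.00 m/s
Δx = v₀t + ½at² = 0.500·2.5 + 0.5·1·2.5² = 4.38 m

Phase 3 (accelerating): v₀ = 3.00 m/s, a = 1.3 m/s².
v² = v₀² + 2aΔx = 3.00² + 2·1.3·20 = 61.0 → v = 7.81 m/s
t = (v − v₀)/a = (7.81 − 3.00)/1.3 = 3.70 s

Phase 4 (decelerating): v₀ = 7.81 m/s, a = -0.6 m/s².
v = v₀ + at → t = (6.5 − 7.81) / -0.6 = 2.18 s
v² = v₀² + 2aΔx → Δx = (6.5² − 7.81²)/(2·-0.6) = 15.6 m
Total time = 1.82 + 2.50 + 3.70 + 2.18 = 10.2 s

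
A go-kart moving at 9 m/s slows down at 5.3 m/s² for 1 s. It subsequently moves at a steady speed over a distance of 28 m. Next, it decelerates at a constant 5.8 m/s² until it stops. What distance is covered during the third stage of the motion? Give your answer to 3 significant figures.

Phase 1 (decelerating): v₀ = 9.00 m/s, a = -5.3 m/s².
v = v₀ + at = 9.00 + (-5.3)(1) = 3.70 m/s
Δx = v₀t + ½at² = 9.00·1 + 0.5·-5.3·1² = 6.35 m

Phase 2 (constant speed): v₀ = 3.70 m/s, a = 0 m/s².
Constant speed: t = d/v = 28/3.70 = 7.57 s

Phase 3 (decelerating): v₀ = 3.70 m/s, a = -5.8 m/s².
v = v₀ + at → t = (0 − 3.70) / -5.8 = 0.638 s
v² = v₀² + 2aΔx → Δx = (0² − 3.70²)/(2·-5.8) = 1.18 m
Distance in phase 3 = 1.18 m

1.18 m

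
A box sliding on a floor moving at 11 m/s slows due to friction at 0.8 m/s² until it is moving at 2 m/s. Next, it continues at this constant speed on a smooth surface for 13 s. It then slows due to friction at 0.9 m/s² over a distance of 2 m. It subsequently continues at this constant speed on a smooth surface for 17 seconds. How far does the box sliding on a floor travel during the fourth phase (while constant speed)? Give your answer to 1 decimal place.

10.8 m

Phase 1 (decelerating): v₀ = 11.0 m/s, a = -0.8 m/s².
v = v₀ + at → t = (2 − 11.0) / -0.8 = 11.2 s
v² = v₀² + 2aΔx → Δx = (2² − 11.0²)/(2·-0.8) = 73.1 m

Phase 2 (constant speed): v₀ = 2.00 m/s, a = 0 m/s².
v = v₀ + at = 2.00 + (0)(13) = 2.00 m/s
Δx = v₀t + ½at² = 2.00·13 + 0.5·0·13² = 26.0 m

Phase 3 (decelerating): v₀ = 2.00 m/s, a = -0.9 m/s².
v² = v₀² + 2aΔx = 2.00² + 2·-0.9·2 = 0.400 → v = 0.632 m/s
t = (v − v₀)/a = (0.632 − 2.00)/-0.9 = 1.52 s

Phase 4 (constant speed): v₀ = 0.632 m/s, a = 0 m/s².
v = v₀ + at = 0.632 + (0)(17) = 0.632 m/s
Δx = v₀t + ½at² = 0.632·17 + 0.5·0·17² = 10.8 m
Distance in phase 4 = 10.8 m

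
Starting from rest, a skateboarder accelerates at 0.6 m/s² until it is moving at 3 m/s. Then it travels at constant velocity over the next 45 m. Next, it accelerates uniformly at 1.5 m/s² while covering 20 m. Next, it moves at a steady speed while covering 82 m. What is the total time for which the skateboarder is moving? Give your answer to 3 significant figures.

33.4 s

Phase 1 (accelerating): v₀ = 0 m/s, a = 0.6 m/s².
v = v₀ + at → t = (3 − 0) / 0.6 = 5.00 s
v² = v₀² + 2aΔx → Δx = (3² − 0²)/(2·0.6) = 7.50 m

Phase 2 (constant speed): v₀ = 3.00 m/s, a = 0 m/s².
Constant speed: t = d/v = 45/3.00 = 15.0 s

Phase 3 (accelerating): v₀ = 3.00 m/s, a = 1.5 m/s².
v² = v₀² + 2aΔx = 3.00² + 2·1.5·20 = 69.0 → v = 8.31 m/s
t = (v − v₀)/a = (8.31 − 3.00)/1.5 = 3.54 s

Phase 4 (constant speed): v₀ = 8.31 m/s, a = 0 m/s².
Constant speed: t = d/v = 82/8.31 = 9.87 s
Total time = 5.00 + 15.0 + 3.54 + 9.87 = 33.4 s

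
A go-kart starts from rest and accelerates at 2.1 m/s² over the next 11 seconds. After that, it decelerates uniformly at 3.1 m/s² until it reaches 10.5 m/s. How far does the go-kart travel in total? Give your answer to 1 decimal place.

195.3 m

Phase 1 (accelerating): v₀ = 0 m/s, a = 2.1 m/s².
v = v₀ + at = 0 + (2.1)(11) = 23.1 m/s
Δx = v₀t + ½at² = 0·11 + 0.5·2.1·11² = 127 m

Phase 2 (decelerating): v₀ = 23.1 m/s, a = -3.1 m/s².
v = v₀ + at → t = (10.5 − 23.1) / -3.1 = 4.06 s
v² = v₀² + 2aΔx → Δx = (10.5² − 23.1²)/(2·-3.1) = 68.3 m
Total distance = 127 + 68.3 = 195 m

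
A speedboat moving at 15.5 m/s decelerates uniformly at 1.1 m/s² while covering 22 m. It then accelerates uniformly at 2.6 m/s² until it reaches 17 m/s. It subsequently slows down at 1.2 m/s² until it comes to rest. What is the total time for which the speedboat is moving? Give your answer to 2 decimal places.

16.88 s

Phase 1 (decelerating): v₀ = 15.5 m/s, a = -1.1 m/s².
v² = v₀² + 2aΔx = 15.5² + 2·-1.1·22 = 192 → v = 13.9 m/s
t = (v − v₀)/a = (13.9 − 15.5)/-1.1 = 1.50 s

Phase 2 (accelerating): v₀ = 13.9 m/s, a = 2.6 m/s².
v = v₀ + at → t = (17 − 13.9) / 2.6 = 1.21 s
v² = v₀² + 2aΔx → Δx = (17² − 13.9²)/(2·2.6) = 18.7 m

Phase 3 (decelerating): v₀ = 17.0 m/s, a = -1.2 m/s².
v = v₀ + at → t = (0 − 17.0) / -1.2 = 14.2 s
v² = v₀² + 2aΔx → Δx = (0² − 17.0²)/(2·-1.2) = 120 m
Total time = 1.50 + 1.21 + 14.2 = 16.9 s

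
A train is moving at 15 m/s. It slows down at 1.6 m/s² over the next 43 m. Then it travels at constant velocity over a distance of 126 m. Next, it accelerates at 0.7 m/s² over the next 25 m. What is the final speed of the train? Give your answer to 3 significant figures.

11.1 m/s

Phase 1 (decelerating): v₀ = 15.0 m/s, a = -1.6 m/s².
v² = v₀² + 2aΔx = 15.0² + 2·-1.6·43 = 87.4 → v = 9.35 m/s
t = (v − v₀)/a = (9.35 − 15.0)/-1.6 = 3.53 s

Phase 2 (constant speed): v₀ = 9.35 m/s, a = 0 m/s².
Constant speed: t = d/v = 126/9.35 = 13.5 s

Phase 3 (accelerating): v₀ = 9.35 m/s, a = 0.7 m/s².
v² = v₀² + 2aΔx = 9.35² + 2·0.7·25 = 122 → v = 11.1 m/s
t = (v − v₀)/a = (11.1 − 9.35)/0.7 = 2.45 s
Final speed = 11.1 m/s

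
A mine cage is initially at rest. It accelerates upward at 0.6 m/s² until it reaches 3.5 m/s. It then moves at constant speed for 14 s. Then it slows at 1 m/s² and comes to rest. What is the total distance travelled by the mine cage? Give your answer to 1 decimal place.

Phase 1 (accelerating): v₀ = 0 m/s, a = 0.6 m/s².
v = v₀ + at → t = (3.5 − 0) / 0.6 = 5.83 s
v² = v₀² + 2aΔx → Δx = (3.5² − 0²)/(2·0.6) = 10.2 m

Phase 2 (constant speed): v₀ = 3.50 m/s, a = 0 m/s².
v = v₀ + at = 3.50 + (0)(14) = 3.50 m/s
Δx = v₀t + ½at² = 3.50·14 + 0.5·0·14² = 49.0 m

Phase 3 (decelerating): v₀ = 3.50 m/s, a = -1 m/s².
v = v₀ + at → t = (0 − 3.50) / -1 = 3.50 s
v² = v₀² + 2aΔx → Δx = (0² − 3.50²)/(2·-1) = 6.12 m
Total distance = 10.2 + 49.0 + 6.12 = 65.3 m

65.3 m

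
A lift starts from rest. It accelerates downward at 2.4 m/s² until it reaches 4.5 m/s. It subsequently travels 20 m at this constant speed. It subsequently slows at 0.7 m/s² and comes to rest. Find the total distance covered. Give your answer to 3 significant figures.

Phase 1 (accelerating): v₀ = 0 m/s, a = 2.4 m/s².
v = v₀ + at → t = (4.5 − 0) / 2.4 = 1.88 s
v² = v₀² + 2aΔx → Δx = (4.5² − 0²)/(2·2.4) = 4.22 m

Phase 2 (constant speed): v₀ = 4.50 m/s, a = 0 m/s².
Constant speed: t = d/v = 20/4.50 = 4.44 s

Phase 3 (decelerating): v₀ = 4.50 m/s, a = -0.7 m/s².
v = v₀ + at → t = (0 − 4.50) / -0.7 = 6.43 s
v² = v₀² + 2aΔx → Δx = (0² − 4.50²)/(2·-0.7) = 14.5 m
Total distance = 4.22 + 20.0 + 14.5 = 38.7 m

38.7 m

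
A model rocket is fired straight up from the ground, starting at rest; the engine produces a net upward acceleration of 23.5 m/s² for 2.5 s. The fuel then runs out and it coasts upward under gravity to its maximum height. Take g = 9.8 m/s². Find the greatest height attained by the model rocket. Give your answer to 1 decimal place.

Phase 1 (powered ascent): v₀ = 0 m/s, a = 23.5 m/s².
v = v₀ + at = 0 + (23.5)(2.5) = 58.8 m/s
Δx = v₀t + ½at² = 0·2.5 + 0.5·23.5·2.5² = 73.4 m

Phase 2 (coasting upward): v₀ = 58.8 m/s, a = -9.8 m/s².
v = v₀ + at → t = (0 − 58.8) / -9.8 = 5.99 s
v² = v₀² + 2aΔx → Δx = (0² − 58.8²)/(2·-9.8) = 176 m
Maximum height = 73.4 + 176 = 250 m

249.5 m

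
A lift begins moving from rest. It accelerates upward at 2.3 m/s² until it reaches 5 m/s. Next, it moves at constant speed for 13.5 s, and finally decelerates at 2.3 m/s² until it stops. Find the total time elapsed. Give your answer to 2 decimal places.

Phase 1 (accelerating): v₀ = 0 m/s, a = 2.3 m/s².
v = v₀ + at → t = (5 − 0) / 2.3 = 2.17 s
v² = v₀² + 2aΔx → Δx = (5² − 0²)/(2·2.3) = 5.43 m

Phase 2 (constant speed): v₀ = 5.00 m/s, a = 0 m/s².
v = v₀ + at = 5.00 + (0)(13.5) = 5.00 m/s
Δx = v₀t + ½at² = 5.00·13.5 + 0.5·0·13.5² = 67.5 m

Phase 3 (decelerating): v₀ = 5.00 m/s, a = -2.3 m/s².
v = v₀ + at → t = (0 − 5.00) / -2.3 = 2.17 s
v² = v₀² + 2aΔx → Δx = (0² − 5.00²)/(2·-2.3) = 5.43 m
Total time = 2.17 + 13.5 + 2.17 = 17.8 s

17.85 s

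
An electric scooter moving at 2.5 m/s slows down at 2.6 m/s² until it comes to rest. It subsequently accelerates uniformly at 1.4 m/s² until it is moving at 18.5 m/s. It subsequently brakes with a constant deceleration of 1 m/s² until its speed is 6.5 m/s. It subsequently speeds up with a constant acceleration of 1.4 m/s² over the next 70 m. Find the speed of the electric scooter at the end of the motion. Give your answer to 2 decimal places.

Phase 1 (decelerating): v₀ = 2.50 m/s, a = -2.6 m/s².
v = v₀ + at → t = (0 − 2.50) / -2.6 = 0.962 s
v² = v₀² + 2aΔx → Δx = (0² − 2.50²)/(2·-2.6) = 1.20 m

Phase 2 (accelerating): v₀ = 0 m/s, a = 1.4 m/s².
v = v₀ + at → t = (18.5 − 0) / 1.4 = 13.2 s
v² = v₀² + 2aΔx → Δx = (18.5² − 0²)/(2·1.4) = 122 m

Phase 3 (decelerating): v₀ = 18.5 m/s, a = -1 m/s².
v = v₀ + at → t = (6.5 − 18.5) / -1 = 12.0 s
v² = v₀² + 2aΔx → Δx = (6.5² − 18.5²)/(2·-1) = 150 m

Phase 4 (accelerating): v₀ = 6.50 m/s, a = 1.4 m/s².
v² = v₀² + 2aΔx = 6.50² + 2·1.4·70 = 238 → v = 15.4 m/s
t = (v − v₀)/a = (15.4 − 6.50)/1.4 = 6.38 s
Final speed = 15.4 m/s

15.44 m/s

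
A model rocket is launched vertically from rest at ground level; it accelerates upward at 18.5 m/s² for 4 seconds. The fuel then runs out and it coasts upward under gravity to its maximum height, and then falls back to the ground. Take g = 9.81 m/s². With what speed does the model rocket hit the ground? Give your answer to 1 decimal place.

91.5 m/s

Phase 1 (powered ascent): v₀ = 0 m/s, a = 18.5 m/s².
v = v₀ + at = 0 + (18.5)(4) = 74.0 m/s
Δx = v₀t + ½at² = 0·4 + 0.5·18.5·4² = 148 m

Phase 2 (coasting upward): v₀ = 74.0 m/s, a = -9.81 m/s².
v = v₀ + at → t = (0 − 74.0) / -9.81 = 7.54 s
v² = v₀² + 2aΔx → Δx = (0² − 74.0²)/(2·-9.81) = 279 m

Phase 3 (free fall): v₀ = 0 m/s, a = -9.81 m/s².
Falls 427 m from rest: t = √(2·427/9.81) = 9.33 s; v = g·t = 91.5 m/s.
Impact speed = 91.5 m/s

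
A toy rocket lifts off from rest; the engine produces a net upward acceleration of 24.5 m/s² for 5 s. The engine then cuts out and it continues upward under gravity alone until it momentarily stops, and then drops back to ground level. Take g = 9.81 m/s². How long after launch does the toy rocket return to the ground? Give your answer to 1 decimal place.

Phase 1 (powered ascent): v₀ = 0 m/s, a = 24.5 m/s².
v = v₀ + at = 0 + (24.5)(5) = 122 m/s
Δx = v₀t + ½at² = 0·5 + 0.5·24.5·5² = 306 m

Phase 2 (coasting upward): v₀ = 122 m/s, a = -9.81 m/s².
v = v₀ + at → t = (0 − 122) / -9.81 = 12.5 s
v² = v₀² + 2aΔx → Δx = (0² − 122²)/(2·-9.81) = 765 m

Phase 3 (free fall): v₀ = 0 m/s, a = -9.81 m/s².
Falls 1070 m from rest: t = √(2·1070/9.81) = 14.8 s; v = g·t = 145 m/s.
Total time = 5.00 + 12.5 + 14.8 = 32.3 s

32.3 s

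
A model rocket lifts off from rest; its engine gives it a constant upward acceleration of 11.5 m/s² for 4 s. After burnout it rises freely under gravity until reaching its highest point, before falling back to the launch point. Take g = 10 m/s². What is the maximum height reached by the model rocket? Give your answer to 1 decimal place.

197.8 m

Phase 1 (powered ascent): v₀ = 0 m/s, a = 11.5 m/s².
v = v₀ + at = 0 + (11.5)(4) = 46.0 m/s
Δx = v₀t + ½at² = 0·4 + 0.5·11.5·4² = 92.0 m

Phase 2 (coasting upward): v₀ = 46.0 m/s, a = -10 m/s².
v = v₀ + at → t = (0 − 46.0) / -10 = 4.60 s
v² = v₀² + 2aΔx → Δx = (0² − 46.0²)/(2·-10) = 106 m
Maximum height = 92.0 + 106 = 198 m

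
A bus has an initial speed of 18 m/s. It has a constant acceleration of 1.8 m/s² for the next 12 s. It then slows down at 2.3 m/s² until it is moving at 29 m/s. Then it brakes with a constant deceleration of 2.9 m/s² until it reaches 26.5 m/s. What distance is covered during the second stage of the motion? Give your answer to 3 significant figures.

Phase 1 (accelerating): v₀ = 18.0 m/s, a = 1.8 m/s².
v = v₀ + at = 18.0 + (1.8)(12) = 39.6 m/s
Δx = v₀t + ½at² = 18.0·12 + 0.5·1.8·12² = 346 m

Phase 2 (decelerating): v₀ = 39.6 m/s, a = -2.3 m/s².
v = v₀ + at → t = (29 − 39.6) / -2.3 = 4.61 s
v² = v₀² + 2aΔx → Δx = (29² − 39.6²)/(2·-2.3) = 158 m
Distance in phase 2 = 158 m

158 m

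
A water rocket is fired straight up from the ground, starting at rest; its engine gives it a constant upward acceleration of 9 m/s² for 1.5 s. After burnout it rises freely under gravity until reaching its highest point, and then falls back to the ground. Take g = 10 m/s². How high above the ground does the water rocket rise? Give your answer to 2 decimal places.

19.24 m

Phase 1 (powered ascent): v₀ = 0 m/s, a = 9 m/s².
v = v₀ + at = 0 + (9)(1.5) = 13.5 m/s
Δx = v₀t + ½at² = 0·1.5 + 0.5·9·1.5² = 10.1 m

Phase 2 (coasting upward): v₀ = 13.5 m/s, a = -10 m/s².
v = v₀ + at → t = (0 − 13.5) / -10 = 1.35 s
v² = v₀² + 2aΔx → Δx = (0² − 13.5²)/(2·-10) = 9.11 m
Maximum height = 10.1 + 9.11 = 19.2 m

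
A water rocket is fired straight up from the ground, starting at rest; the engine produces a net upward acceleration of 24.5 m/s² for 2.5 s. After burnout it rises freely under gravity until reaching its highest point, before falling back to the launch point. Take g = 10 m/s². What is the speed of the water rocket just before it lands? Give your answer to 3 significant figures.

72.7 m/s

Phase 1 (powered ascent): v₀ = 0 m/s, a = 24.5 m/s².
v = v₀ + at = 0 + (24.5)(2.5) = 61.2 m/s
Δx = v₀t + ½at² = 0·2.5 + 0.5·24.5·2.5² = 76.6 m

Phase 2 (coasting upward): v₀ = 61.2 m/s, a = -10 m/s².
v = v₀ + at → t = (0 − 61.2) / -10 = 6.12 s
v² = v₀² + 2aΔx → Δx = (0² − 61.2²)/(2·-10) = 188 m

Phase 3 (free fall): v₀ = 0 m/s, a = -10 m/s².
Falls 264 m from rest: t = √(2·264/10) = 7.27 s; v = g·t = 72.7 m/s.
Impact speed = 72.7 m/s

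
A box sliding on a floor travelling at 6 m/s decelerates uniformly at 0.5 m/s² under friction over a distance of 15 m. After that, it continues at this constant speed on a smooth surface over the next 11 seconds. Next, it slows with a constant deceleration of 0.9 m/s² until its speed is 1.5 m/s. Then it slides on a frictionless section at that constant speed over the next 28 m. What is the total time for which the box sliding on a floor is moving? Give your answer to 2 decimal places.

Phase 1 (decelerating): v₀ = 6.00 m/s, a = -0.5 m/s².
v² = v₀² + 2aΔx = 6.00² + 2·-0.5·15 = 21.0 → v = 4.58 m/s
t = (v − v₀)/a = (4.58 − 6.00)/-0.5 = 2.83 s

Phase 2 (constant speed): v₀ = 4.58 m/s, a = 0 m/s².
v = v₀ + at = 4.58 + (0)(11) = 4.58 m/s
Δx = v₀t + ½at² = 4.58·11 + 0.5·0·11² = 50.4 m

Phase 3 (decelerating): v₀ = 4.58 m/s, a = -0.9 m/s².
v = v₀ + at → t = (1.5 − 4.58) / -0.9 = 3.43 s
v² = v₀² + 2aΔx → Δx = (1.5² − 4.58²)/(2·-0.9) = 10.4 m

Phase 4 (constant speed): v₀ = 1.50 m/s, a = 0 m/s².
Constant speed: t = d/v = 28/1.50 = 18.7 s
Total time = 2.83 + 11.0 + 3.43 + 18.7 = 35.9 s

35.93 s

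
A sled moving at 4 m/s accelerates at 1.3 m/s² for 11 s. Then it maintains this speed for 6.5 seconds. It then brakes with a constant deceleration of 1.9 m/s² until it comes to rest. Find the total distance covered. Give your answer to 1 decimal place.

329.7 m

Phase 1 (accelerating): v₀ = 4.00 m/s, a = 1.3 m/s².
v = v₀ + at = 4.00 + (1.3)(11) = 18.3 m/s
Δx = v₀t + ½at² = 4.00·11 + 0.5·1.3·11² = 123 m

Phase 2 (constant speed): v₀ = 18.3 m/s, a = 0 m/s².
v = v₀ + at = 18.3 + (0)(6.5) = 18.3 m/s
Δx = v₀t + ½at² = 18.3·6.5 + 0.5·0·6.5² = 119 m

Phase 3 (decelerating): v₀ = 18.3 m/s, a = -1.9 m/s².
v = v₀ + at → t = (0 − 18.3) / -1.9 = 9.63 s
v² = v₀² + 2aΔx → Δx = (0² − 18.3²)/(2·-1.9) = 88.1 m
Total distance = 123 + 119 + 88.1 = 330 m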